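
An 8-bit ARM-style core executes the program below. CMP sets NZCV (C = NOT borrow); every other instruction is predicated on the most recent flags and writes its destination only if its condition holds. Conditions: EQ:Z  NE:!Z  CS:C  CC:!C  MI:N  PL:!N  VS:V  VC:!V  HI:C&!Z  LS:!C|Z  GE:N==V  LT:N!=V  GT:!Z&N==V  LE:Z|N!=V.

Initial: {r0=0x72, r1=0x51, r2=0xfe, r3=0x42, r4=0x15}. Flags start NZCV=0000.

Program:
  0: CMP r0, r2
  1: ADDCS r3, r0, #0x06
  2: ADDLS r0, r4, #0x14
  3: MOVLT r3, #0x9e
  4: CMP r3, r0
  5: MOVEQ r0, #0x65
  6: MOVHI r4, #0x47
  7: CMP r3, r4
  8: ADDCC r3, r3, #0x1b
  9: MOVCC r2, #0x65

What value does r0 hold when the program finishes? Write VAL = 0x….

VAL = 0x29

[0] flags=0000 → (cmp)
[1] flags=0000 CS?F → skip
[2] flags=0000 LS?T → r0=0x29
[3] flags=0000 LT?F → skip
[4] flags=0010 → (cmp)
[5] flags=0010 EQ?F → skip
[6] flags=0010 HI?T → r4=0x47
[7] flags=1000 → (cmp)
[8] flags=1000 CC?T → r3=0x5d
[9] flags=1000 CC?T → r2=0x65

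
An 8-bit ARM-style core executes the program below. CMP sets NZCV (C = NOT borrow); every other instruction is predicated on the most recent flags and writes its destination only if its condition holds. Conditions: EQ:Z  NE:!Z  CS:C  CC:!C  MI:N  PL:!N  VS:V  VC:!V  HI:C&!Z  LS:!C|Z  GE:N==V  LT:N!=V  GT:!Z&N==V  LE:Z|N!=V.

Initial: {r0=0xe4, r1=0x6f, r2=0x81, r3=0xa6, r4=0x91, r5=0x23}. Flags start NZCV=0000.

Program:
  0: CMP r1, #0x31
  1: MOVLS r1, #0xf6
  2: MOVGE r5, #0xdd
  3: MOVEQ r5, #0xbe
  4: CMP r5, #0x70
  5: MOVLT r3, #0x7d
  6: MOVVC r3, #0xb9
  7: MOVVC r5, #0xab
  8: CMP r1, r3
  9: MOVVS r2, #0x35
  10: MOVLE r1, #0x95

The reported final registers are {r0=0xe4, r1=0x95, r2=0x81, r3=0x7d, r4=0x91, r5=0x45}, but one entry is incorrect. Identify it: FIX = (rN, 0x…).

FIX = (r5, 0xdd)

[0] flags=0010 → (cmp)
[1] flags=0010 LS?F → skip
[2] flags=0010 GE?T → r5=0xdd
[3] flags=0010 EQ?F → skip
[4] flags=0011 → (cmp)
[5] flags=0011 LT?T → r3=0x7d
[6] flags=0011 VC?F → skip
[7] flags=0011 VC?F → skip
[8] flags=1000 → (cmp)
[9] flags=1000 VS?F → skip
[10] flags=1000 LE?T → r1=0x95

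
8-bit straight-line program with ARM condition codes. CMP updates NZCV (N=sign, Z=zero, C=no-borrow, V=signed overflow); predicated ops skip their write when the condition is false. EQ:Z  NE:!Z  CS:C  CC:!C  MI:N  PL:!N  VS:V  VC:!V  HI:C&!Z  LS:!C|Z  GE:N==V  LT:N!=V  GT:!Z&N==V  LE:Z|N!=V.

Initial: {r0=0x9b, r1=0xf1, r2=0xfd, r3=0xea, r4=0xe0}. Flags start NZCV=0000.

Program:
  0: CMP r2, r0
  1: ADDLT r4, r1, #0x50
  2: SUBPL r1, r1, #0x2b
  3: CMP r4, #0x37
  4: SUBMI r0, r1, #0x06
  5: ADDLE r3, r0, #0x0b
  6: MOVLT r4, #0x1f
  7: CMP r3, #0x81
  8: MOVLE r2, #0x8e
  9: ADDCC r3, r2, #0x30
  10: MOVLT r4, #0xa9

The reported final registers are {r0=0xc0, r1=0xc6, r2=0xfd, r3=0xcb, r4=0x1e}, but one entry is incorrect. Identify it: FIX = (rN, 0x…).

FIX = (r4, 0x1f)

[0] flags=0010 → (cmp)
[1] flags=0010 LT?F → skip
[2] flags=0010 PL?T → r1=0xc6
[3] flags=1010 → (cmp)
[4] flags=1010 MI?T → r0=0xc0
[5] flags=1010 LE?T → r3=0xcb
[6] flags=1010 LT?T → r4=0x1f
[7] flags=0010 → (cmp)
[8] flags=0010 LE?F → skip
[9] flags=0010 CC?F → skip
[10] flags=0010 LT?F → skip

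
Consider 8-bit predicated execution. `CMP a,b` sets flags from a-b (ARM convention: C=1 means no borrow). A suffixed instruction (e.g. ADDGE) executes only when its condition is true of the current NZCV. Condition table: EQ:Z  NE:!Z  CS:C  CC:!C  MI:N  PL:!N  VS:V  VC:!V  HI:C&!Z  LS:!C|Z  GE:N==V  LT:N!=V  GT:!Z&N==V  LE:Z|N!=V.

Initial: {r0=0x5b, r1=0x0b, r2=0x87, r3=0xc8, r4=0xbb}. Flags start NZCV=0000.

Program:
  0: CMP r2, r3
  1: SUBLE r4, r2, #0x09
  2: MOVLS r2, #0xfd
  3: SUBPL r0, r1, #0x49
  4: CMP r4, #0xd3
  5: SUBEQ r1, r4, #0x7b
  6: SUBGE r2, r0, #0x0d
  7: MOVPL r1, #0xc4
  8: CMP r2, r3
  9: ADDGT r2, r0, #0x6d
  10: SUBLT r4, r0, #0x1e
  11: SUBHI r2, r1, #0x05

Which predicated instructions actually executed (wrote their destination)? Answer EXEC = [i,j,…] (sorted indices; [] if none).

EXEC = [1,2,6,9]

0: ✓ CMP  NZCV=1000
1: ✓ SUBLE  r4←0x7e
2: ✓ MOVLS  r2←0xfd
3: · SUBPL
4: ✓ CMP  NZCV=1001
5: · SUBEQ
6: ✓ SUBGE  r2←0x4e
7: · MOVPL
8: ✓ CMP  NZCV=1001
9: ✓ ADDGT  r2←0xc8
10: · SUBLT
11: · SUBHI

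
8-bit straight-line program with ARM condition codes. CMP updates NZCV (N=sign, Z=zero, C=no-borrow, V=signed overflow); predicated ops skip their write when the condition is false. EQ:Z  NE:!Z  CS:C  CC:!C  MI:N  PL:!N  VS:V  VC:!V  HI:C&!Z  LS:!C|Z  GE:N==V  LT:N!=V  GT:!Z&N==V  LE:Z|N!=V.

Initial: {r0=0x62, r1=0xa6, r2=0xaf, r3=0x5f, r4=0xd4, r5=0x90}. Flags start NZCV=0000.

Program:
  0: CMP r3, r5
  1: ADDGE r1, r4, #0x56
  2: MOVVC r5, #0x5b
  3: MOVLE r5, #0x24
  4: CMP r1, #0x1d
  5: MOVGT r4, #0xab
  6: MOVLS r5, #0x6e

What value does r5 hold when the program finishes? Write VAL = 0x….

0: ✓ CMP  NZCV=1001
1: ✓ ADDGE  r1←0x2a
2: · MOVVC
3: · MOVLE
4: ✓ CMP  NZCV=0010
5: ✓ MOVGT  r4←0xab
6: · MOVLS

VAL = 0x90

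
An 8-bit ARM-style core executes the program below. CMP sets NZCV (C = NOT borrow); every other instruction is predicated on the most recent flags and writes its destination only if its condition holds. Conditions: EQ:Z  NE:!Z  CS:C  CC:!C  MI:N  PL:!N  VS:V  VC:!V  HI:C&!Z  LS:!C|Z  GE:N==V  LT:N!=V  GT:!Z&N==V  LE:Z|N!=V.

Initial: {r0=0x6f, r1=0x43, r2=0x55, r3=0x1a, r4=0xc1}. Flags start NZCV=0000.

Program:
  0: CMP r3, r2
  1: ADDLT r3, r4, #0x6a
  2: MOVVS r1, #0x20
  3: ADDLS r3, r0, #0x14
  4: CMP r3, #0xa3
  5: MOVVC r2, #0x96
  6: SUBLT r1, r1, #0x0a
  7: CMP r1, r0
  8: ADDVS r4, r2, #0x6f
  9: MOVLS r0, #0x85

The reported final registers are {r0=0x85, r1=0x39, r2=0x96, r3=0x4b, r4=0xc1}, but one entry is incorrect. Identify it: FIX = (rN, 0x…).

0: ✓ CMP  NZCV=1000
1: ✓ ADDLT  r3←0x2b
2: · MOVVS
3: ✓ ADDLS  r3←0x83
4: ✓ CMP  NZCV=1000
5: ✓ MOVVC  r2←0x96
6: ✓ SUBLT  r1←0x39
7: ✓ CMP  NZCV=1000
8: · ADDVS
9: ✓ MOVLS  r0←0x85

FIX = (r3, 0x83)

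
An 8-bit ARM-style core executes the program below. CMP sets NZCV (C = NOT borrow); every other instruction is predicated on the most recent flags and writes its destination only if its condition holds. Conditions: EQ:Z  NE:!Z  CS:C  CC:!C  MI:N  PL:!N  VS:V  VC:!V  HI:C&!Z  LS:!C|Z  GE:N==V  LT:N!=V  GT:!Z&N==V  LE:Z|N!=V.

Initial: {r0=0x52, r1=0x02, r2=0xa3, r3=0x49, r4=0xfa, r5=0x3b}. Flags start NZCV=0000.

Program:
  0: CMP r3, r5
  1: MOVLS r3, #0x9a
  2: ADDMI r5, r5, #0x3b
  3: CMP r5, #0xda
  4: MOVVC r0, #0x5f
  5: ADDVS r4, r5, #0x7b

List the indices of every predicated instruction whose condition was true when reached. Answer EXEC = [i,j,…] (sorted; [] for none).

0: ✓ CMP  NZCV=0010
1: · MOVLS
2: · ADDMI
3: ✓ CMP  NZCV=0000
4: ✓ MOVVC  r0←0x5f
5: · ADDVS

EXEC = [4]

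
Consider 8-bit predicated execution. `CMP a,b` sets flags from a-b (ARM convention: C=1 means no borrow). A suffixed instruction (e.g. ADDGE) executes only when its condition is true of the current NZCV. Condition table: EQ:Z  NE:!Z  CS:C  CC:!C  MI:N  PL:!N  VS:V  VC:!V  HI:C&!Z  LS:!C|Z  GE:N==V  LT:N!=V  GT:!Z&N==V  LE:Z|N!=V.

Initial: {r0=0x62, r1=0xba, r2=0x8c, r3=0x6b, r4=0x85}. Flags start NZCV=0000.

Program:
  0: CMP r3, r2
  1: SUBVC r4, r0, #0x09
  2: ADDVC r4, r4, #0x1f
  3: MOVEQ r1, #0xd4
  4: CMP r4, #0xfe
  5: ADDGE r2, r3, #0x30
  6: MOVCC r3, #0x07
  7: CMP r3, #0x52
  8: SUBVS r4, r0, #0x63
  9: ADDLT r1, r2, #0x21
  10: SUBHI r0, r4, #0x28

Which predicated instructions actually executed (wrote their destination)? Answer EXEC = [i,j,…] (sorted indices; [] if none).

EXEC = [6,9]

0: ✓ CMP  NZCV=1001
1: · SUBVC
2: · ADDVC
3: · MOVEQ
4: ✓ CMP  NZCV=1000
5: · ADDGE
6: ✓ MOVCC  r3←0x07
7: ✓ CMP  NZCV=1000
8: · SUBVS
9: ✓ ADDLT  r1←0xad
10: · SUBHI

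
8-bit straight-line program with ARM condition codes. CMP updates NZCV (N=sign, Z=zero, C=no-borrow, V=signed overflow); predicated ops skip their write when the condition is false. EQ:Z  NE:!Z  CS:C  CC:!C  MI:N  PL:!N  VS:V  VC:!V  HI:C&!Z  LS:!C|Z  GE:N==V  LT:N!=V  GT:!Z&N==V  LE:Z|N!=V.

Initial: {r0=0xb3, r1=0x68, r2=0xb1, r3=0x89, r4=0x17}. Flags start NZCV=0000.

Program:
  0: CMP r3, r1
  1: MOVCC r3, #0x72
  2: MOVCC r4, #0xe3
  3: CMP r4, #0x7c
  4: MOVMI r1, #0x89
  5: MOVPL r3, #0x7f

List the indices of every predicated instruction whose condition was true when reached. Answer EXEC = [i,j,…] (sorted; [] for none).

EXEC = [4]

0: ✓ CMP  NZCV=0011
1: · MOVCC
2: · MOVCC
3: ✓ CMP  NZCV=1000
4: ✓ MOVMI  r1←0x89
5: · MOVPL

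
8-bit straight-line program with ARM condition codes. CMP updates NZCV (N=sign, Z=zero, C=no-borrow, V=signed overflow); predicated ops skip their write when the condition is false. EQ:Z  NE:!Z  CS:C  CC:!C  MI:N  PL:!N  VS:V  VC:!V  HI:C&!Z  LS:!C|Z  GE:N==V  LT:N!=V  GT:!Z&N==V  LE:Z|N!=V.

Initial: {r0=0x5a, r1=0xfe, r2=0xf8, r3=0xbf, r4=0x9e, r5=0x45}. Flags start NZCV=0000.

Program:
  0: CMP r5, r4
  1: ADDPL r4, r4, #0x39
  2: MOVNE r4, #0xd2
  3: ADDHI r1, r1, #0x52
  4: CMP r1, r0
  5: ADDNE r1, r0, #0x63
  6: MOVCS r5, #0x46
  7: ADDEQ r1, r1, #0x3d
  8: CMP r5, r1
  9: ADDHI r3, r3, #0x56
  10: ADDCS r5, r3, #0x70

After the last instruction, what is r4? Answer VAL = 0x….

VAL = 0xd2

[0] flags=1001 → (cmp)
[1] flags=1001 PL?F → skip
[2] flags=1001 NE?T → r4=0xd2
[3] flags=1001 HI?F → skip
[4] flags=1010 → (cmp)
[5] flags=1010 NE?T → r1=0xbd
[6] flags=1010 CS?T → r5=0x46
[7] flags=1010 EQ?F → skip
[8] flags=1001 → (cmp)
[9] flags=1001 HI?F → skip
[10] flags=1001 CS?F → skip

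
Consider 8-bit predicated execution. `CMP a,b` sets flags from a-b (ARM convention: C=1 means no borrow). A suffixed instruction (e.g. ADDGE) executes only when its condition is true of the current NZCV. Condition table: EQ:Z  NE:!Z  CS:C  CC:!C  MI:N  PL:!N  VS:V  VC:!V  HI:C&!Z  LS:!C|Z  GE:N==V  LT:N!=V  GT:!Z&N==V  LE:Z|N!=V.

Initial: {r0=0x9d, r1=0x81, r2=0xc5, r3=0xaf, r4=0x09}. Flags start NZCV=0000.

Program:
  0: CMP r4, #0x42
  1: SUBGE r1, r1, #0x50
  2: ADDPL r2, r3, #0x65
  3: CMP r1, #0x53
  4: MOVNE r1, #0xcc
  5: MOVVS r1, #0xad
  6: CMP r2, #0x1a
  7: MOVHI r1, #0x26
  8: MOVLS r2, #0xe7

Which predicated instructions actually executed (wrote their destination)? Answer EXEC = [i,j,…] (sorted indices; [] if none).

0: ✓ CMP  NZCV=1000
1: · SUBGE
2: · ADDPL
3: ✓ CMP  NZCV=0011
4: ✓ MOVNE  r1←0xcc
5: ✓ MOVVS  r1←0xad
6: ✓ CMP  NZCV=1010
7: ✓ MOVHI  r1←0x26
8: · MOVLS

EXEC = [4,5,7]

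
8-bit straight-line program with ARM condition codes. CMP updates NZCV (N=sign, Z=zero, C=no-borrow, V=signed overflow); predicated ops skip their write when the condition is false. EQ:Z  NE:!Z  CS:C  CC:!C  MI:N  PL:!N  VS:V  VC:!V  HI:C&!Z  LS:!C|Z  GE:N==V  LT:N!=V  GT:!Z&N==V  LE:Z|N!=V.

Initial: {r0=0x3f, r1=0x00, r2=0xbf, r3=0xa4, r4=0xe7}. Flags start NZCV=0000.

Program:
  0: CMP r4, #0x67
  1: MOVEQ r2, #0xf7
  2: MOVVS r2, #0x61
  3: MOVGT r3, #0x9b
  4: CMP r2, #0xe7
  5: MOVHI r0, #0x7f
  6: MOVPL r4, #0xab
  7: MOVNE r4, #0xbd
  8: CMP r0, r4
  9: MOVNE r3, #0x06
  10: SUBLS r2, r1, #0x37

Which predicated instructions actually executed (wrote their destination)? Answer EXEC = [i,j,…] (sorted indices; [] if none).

EXEC = [7,9,10]

[0] flags=1010 → (cmp)
[1] flags=1010 EQ?F → skip
[2] flags=1010 VS?F → skip
[3] flags=1010 GT?F → skip
[4] flags=1000 → (cmp)
[5] flags=1000 HI?F → skip
[6] flags=1000 PL?F → skip
[7] flags=1000 NE?T → r4=0xbd
[8] flags=1001 → (cmp)
[9] flags=1001 NE?T → r3=0x06
[10] flags=1001 LS?T → r2=0xc9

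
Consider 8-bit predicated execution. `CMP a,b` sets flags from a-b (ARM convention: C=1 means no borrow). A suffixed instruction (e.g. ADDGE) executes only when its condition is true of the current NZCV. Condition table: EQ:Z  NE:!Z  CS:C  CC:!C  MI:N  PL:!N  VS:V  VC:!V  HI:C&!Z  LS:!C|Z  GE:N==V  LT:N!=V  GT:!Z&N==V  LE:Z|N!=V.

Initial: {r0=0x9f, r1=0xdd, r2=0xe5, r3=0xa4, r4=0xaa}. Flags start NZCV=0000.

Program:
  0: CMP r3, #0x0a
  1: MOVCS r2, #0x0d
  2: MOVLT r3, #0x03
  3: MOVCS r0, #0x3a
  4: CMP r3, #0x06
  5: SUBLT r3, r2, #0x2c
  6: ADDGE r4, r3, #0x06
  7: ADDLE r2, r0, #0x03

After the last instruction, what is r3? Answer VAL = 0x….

0: ✓ CMP  NZCV=1010
1: ✓ MOVCS  r2←0x0d
2: ✓ MOVLT  r3←0x03
3: ✓ MOVCS  r0←0x3a
4: ✓ CMP  NZCV=1000
5: ✓ SUBLT  r3←0xe1
6: · ADDGE
7: ✓ ADDLE  r2←0x3d

VAL = 0xe1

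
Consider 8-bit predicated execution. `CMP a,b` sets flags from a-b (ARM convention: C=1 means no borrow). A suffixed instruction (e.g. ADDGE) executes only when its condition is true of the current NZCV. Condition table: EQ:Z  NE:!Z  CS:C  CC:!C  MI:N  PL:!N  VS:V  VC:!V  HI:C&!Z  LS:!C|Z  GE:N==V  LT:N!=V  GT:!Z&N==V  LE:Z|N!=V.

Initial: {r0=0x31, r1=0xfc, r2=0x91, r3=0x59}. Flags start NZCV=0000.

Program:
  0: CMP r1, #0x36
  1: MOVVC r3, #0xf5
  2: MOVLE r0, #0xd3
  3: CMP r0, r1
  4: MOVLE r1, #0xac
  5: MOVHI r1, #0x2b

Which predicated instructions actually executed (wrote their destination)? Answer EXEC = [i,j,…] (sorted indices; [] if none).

EXEC = [1,2,4]

0: ✓ CMP  NZCV=1010
1: ✓ MOVVC  r3←0xf5
2: ✓ MOVLE  r0←0xd3
3: ✓ CMP  NZCV=1000
4: ✓ MOVLE  r1←0xac
5: · MOVHI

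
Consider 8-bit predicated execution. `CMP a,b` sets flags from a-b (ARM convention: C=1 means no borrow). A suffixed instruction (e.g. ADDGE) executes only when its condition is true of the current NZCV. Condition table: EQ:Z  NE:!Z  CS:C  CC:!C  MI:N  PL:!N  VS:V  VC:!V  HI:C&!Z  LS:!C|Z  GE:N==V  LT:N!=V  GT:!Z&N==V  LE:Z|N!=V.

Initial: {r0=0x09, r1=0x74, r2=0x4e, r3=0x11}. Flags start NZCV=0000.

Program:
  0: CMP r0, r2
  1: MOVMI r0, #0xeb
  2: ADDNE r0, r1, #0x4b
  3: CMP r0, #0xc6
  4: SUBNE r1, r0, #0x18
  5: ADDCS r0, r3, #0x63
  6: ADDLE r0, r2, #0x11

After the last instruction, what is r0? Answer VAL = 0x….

VAL = 0x5f

[0] flags=1000 → (cmp)
[1] flags=1000 MI?T → r0=0xeb
[2] flags=1000 NE?T → r0=0xbf
[3] flags=1000 → (cmp)
[4] flags=1000 NE?T → r1=0xa7
[5] flags=1000 CS?F → skip
[6] flags=1000 LE?T → r0=0x5f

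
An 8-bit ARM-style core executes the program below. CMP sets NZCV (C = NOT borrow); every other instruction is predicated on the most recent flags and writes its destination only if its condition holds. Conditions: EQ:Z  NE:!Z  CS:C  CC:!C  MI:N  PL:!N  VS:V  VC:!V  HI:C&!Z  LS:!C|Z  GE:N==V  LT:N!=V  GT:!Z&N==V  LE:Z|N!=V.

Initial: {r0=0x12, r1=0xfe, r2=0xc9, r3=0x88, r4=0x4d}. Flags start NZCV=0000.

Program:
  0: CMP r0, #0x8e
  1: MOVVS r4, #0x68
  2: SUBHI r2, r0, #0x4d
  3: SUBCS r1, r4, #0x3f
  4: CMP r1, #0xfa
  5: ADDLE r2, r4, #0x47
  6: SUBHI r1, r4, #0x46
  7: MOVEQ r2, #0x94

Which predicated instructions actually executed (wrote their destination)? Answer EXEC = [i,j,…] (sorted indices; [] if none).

0: ✓ CMP  NZCV=1001
1: ✓ MOVVS  r4←0x68
2: · SUBHI
3: · SUBCS
4: ✓ CMP  NZCV=0010
5: · ADDLE
6: ✓ SUBHI  r1←0x22
7: · MOVEQ

EXEC = [1,6]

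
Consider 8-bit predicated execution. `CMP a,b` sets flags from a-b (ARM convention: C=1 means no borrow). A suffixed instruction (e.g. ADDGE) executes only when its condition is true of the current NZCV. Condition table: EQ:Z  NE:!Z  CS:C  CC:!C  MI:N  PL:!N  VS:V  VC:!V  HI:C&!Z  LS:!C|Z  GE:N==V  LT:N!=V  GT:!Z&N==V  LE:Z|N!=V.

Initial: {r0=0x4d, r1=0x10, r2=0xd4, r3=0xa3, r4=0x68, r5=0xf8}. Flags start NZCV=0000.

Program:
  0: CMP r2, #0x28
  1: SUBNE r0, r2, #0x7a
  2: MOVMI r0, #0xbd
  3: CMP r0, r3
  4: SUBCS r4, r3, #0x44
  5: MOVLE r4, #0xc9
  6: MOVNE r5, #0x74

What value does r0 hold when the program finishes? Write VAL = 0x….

VAL = 0xbd

0: ✓ CMP  NZCV=1010
1: ✓ SUBNE  r0←0x5a
2: ✓ MOVMI  r0←0xbd
3: ✓ CMP  NZCV=0010
4: ✓ SUBCS  r4←0x5f
5: · MOVLE
6: ✓ MOVNE  r5←0x74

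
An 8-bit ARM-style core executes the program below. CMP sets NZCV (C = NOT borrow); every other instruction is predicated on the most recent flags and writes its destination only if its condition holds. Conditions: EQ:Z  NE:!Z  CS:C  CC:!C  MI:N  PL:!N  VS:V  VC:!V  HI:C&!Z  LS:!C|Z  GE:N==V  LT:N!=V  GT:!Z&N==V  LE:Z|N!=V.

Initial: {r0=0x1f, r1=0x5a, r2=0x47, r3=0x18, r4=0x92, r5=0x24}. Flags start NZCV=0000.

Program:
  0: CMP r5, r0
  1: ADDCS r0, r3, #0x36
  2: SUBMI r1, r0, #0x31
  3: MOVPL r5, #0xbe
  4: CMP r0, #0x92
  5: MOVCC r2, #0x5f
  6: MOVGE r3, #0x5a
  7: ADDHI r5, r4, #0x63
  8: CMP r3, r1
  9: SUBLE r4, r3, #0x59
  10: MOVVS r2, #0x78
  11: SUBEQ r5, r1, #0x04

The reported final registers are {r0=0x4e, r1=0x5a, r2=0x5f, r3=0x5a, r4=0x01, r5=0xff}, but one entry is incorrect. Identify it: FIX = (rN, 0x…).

0: ✓ CMP  NZCV=0010
1: ✓ ADDCS  r0←0x4e
2: · SUBMI
3: ✓ MOVPL  r5←0xbe
4: ✓ CMP  NZCV=1001
5: ✓ MOVCC  r2←0x5f
6: ✓ MOVGE  r3←0x5a
7: · ADDHI
8: ✓ CMP  NZCV=0110
9: ✓ SUBLE  r4←0x01
10: · MOVVS
11: ✓ SUBEQ  r5←0x56

FIX = (r5, 0x56)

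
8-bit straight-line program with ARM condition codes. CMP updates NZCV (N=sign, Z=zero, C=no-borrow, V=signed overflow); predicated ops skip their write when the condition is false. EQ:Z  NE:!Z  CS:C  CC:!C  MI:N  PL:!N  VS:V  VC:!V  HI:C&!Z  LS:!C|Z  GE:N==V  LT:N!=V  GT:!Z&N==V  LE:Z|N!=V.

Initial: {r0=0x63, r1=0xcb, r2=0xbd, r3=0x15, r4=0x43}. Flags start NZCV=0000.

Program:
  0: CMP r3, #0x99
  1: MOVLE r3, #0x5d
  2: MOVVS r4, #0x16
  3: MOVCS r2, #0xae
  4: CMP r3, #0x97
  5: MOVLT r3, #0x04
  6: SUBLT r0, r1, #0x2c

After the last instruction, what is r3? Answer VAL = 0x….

0: ✓ CMP  NZCV=0000
1: · MOVLE
2: · MOVVS
3: · MOVCS
4: ✓ CMP  NZCV=0000
5: · MOVLT
6: · SUBLT

VAL = 0x15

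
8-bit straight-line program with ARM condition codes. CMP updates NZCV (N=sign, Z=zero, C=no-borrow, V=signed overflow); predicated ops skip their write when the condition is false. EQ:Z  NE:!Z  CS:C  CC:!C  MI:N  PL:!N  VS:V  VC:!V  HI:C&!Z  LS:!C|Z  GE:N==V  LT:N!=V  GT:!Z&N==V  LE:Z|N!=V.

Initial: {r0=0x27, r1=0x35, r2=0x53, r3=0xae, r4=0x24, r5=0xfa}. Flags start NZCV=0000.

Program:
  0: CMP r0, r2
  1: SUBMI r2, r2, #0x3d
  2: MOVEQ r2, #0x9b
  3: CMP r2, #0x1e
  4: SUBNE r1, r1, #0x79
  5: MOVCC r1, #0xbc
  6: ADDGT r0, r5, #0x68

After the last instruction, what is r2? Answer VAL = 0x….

VAL = 0x16

0: ✓ CMP  NZCV=1000
1: ✓ SUBMI  r2←0x16
2: · MOVEQ
3: ✓ CMP  NZCV=1000
4: ✓ SUBNE  r1←0xbc
5: ✓ MOVCC  r1←0xbc
6: · ADDGT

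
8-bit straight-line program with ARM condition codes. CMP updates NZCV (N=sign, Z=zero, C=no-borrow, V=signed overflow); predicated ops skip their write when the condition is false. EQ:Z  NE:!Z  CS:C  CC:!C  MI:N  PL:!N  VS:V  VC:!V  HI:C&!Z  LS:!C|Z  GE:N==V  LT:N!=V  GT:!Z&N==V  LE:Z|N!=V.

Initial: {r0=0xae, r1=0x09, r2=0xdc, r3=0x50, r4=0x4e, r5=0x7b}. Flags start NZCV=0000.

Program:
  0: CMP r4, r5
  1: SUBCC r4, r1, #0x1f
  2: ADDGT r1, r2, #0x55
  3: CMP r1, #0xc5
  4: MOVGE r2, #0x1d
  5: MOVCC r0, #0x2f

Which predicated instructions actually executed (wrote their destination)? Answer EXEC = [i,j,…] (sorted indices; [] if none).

[0] flags=1000 → (cmp)
[1] flags=1000 CC?T → r4=0xea
[2] flags=1000 GT?F → skip
[3] flags=0000 → (cmp)
[4] flags=0000 GE?T → r2=0x1d
[5] flags=0000 CC?T → r0=0x2f

EXEC = [1,4,5]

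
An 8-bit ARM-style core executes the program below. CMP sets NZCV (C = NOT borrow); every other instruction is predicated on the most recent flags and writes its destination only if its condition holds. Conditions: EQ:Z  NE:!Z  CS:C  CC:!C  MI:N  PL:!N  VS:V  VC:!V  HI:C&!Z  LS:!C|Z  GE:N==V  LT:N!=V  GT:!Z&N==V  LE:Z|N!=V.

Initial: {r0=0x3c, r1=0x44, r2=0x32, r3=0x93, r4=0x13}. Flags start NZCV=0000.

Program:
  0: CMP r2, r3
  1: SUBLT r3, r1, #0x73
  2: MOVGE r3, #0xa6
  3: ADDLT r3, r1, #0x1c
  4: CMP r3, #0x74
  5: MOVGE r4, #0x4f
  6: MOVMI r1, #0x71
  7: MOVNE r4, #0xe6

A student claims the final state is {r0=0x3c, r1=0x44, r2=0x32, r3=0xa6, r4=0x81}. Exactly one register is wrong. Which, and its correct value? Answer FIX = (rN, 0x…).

FIX = (r4, 0xe6)

[0] flags=1001 → (cmp)
[1] flags=1001 LT?F → skip
[2] flags=1001 GE?T → r3=0xa6
[3] flags=1001 LT?F → skip
[4] flags=0011 → (cmp)
[5] flags=0011 GE?F → skip
[6] flags=0011 MI?F → skip
[7] flags=0011 NE?T → r4=0xe6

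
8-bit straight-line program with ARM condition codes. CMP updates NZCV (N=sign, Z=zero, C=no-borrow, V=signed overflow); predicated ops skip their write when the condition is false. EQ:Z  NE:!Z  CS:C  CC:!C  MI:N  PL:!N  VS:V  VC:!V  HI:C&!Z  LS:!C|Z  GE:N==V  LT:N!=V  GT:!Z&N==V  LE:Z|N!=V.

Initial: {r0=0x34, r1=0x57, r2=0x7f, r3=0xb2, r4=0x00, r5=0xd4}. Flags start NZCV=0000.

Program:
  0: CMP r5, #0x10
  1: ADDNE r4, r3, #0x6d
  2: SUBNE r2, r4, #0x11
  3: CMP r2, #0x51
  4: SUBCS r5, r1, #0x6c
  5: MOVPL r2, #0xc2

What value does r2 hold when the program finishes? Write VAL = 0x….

0: ✓ CMP  NZCV=1010
1: ✓ ADDNE  r4←0x1f
2: ✓ SUBNE  r2←0x0e
3: ✓ CMP  NZCV=1000
4: · SUBCS
5: · MOVPL

VAL = 0x0e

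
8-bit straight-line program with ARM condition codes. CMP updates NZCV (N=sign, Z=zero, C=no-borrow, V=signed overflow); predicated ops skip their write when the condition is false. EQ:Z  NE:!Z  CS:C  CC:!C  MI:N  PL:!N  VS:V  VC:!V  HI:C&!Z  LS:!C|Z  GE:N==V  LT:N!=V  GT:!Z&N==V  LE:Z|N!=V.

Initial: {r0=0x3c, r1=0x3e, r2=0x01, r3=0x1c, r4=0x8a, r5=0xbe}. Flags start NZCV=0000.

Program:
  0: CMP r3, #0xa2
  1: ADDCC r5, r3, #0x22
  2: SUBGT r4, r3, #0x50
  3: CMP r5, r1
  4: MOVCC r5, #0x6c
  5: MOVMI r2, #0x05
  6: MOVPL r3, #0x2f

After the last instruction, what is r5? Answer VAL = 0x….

0: ✓ CMP  NZCV=0000
1: ✓ ADDCC  r5←0x3e
2: ✓ SUBGT  r4←0xcc
3: ✓ CMP  NZCV=0110
4: · MOVCC
5: · MOVMI
6: ✓ MOVPL  r3←0x2f

VAL = 0x3e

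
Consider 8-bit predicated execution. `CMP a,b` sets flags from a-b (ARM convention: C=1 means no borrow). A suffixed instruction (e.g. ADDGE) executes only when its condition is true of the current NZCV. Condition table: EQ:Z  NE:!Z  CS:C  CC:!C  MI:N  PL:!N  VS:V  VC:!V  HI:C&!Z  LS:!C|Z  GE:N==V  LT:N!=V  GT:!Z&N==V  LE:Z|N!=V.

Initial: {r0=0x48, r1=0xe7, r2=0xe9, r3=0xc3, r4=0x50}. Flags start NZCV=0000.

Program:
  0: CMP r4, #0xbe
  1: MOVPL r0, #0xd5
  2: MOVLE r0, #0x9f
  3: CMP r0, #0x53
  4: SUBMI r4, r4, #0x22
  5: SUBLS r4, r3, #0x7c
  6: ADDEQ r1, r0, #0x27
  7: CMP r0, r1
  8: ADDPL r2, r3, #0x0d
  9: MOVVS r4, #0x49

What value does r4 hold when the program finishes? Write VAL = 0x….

VAL = 0x47

[0] flags=1001 → (cmp)
[1] flags=1001 PL?F → skip
[2] flags=1001 LE?F → skip
[3] flags=1000 → (cmp)
[4] flags=1000 MI?T → r4=0x2e
[5] flags=1000 LS?T → r4=0x47
[6] flags=1000 EQ?F → skip
[7] flags=0000 → (cmp)
[8] flags=0000 PL?T → r2=0xd0
[9] flags=0000 VS?F → skip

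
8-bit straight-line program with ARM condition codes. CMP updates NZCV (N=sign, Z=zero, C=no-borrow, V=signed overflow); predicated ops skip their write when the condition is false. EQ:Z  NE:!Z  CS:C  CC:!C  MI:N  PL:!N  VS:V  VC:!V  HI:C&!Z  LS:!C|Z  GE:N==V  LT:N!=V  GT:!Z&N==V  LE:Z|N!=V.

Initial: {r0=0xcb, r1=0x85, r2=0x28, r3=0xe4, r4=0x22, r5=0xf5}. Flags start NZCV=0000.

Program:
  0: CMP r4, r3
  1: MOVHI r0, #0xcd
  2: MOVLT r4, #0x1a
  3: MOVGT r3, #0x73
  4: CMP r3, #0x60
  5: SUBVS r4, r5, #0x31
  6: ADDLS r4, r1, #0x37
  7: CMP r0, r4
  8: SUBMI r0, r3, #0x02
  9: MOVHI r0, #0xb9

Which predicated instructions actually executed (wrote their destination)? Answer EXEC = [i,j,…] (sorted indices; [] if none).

EXEC = [3,8,9]

0: ✓ CMP  NZCV=0000
1: · MOVHI
2: · MOVLT
3: ✓ MOVGT  r3←0x73
4: ✓ CMP  NZCV=0010
5: · SUBVS
6: · ADDLS
7: ✓ CMP  NZCV=1010
8: ✓ SUBMI  r0←0x71
9: ✓ MOVHI  r0←0xb9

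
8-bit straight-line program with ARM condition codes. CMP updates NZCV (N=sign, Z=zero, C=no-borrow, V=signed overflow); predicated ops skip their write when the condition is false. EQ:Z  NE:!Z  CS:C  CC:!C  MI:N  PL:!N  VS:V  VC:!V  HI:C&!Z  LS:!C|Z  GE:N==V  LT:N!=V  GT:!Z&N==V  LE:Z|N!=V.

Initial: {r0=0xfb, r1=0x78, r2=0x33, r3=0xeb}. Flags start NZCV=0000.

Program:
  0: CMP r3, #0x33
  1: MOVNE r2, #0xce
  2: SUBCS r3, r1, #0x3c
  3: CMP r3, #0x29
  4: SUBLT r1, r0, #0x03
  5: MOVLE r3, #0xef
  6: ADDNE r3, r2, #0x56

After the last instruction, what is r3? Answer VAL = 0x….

0: ✓ CMP  NZCV=1010
1: ✓ MOVNE  r2←0xce
2: ✓ SUBCS  r3←0x3c
3: ✓ CMP  NZCV=0010
4: · SUBLT
5: · MOVLE
6: ✓ ADDNE  r3←0x24

VAL = 0x24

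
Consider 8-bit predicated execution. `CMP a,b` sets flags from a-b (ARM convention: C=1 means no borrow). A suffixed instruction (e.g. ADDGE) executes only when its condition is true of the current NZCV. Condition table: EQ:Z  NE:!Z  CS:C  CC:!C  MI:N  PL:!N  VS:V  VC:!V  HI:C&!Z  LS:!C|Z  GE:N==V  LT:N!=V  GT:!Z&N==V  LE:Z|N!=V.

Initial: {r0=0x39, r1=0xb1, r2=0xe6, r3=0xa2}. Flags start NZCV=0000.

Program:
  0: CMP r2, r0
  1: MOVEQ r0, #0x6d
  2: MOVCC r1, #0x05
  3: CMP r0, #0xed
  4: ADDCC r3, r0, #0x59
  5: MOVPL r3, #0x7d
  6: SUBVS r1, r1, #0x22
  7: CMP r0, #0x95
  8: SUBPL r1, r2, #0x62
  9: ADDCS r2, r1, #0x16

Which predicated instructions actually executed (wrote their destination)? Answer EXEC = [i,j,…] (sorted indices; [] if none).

EXEC = [4,5]

[0] flags=1010 → (cmp)
[1] flags=1010 EQ?F → skip
[2] flags=1010 CC?F → skip
[3] flags=0000 → (cmp)
[4] flags=0000 CC?T → r3=0x92
[5] flags=0000 PL?T → r3=0x7d
[6] flags=0000 VS?F → skip
[7] flags=1001 → (cmp)
[8] flags=1001 PL?F → skip
[9] flags=1001 CS?F → skip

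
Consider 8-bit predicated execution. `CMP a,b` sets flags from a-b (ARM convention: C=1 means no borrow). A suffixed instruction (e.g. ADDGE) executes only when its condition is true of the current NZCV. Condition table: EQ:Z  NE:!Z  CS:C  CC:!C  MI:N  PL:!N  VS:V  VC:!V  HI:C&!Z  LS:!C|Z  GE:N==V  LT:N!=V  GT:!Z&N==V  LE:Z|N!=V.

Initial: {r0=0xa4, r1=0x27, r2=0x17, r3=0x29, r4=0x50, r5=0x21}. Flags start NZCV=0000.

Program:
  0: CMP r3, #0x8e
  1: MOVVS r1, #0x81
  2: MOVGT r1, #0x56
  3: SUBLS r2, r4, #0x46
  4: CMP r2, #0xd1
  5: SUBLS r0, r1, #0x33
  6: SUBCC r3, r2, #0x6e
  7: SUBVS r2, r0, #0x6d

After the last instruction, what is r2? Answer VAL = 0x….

0: ✓ CMP  NZCV=1001
1: ✓ MOVVS  r1←0x81
2: ✓ MOVGT  r1←0x56
3: ✓ SUBLS  r2←0x0a
4: ✓ CMP  NZCV=0000
5: ✓ SUBLS  r0←0x23
6: ✓ SUBCC  r3←0x9c
7: · SUBVS

VAL = 0x0a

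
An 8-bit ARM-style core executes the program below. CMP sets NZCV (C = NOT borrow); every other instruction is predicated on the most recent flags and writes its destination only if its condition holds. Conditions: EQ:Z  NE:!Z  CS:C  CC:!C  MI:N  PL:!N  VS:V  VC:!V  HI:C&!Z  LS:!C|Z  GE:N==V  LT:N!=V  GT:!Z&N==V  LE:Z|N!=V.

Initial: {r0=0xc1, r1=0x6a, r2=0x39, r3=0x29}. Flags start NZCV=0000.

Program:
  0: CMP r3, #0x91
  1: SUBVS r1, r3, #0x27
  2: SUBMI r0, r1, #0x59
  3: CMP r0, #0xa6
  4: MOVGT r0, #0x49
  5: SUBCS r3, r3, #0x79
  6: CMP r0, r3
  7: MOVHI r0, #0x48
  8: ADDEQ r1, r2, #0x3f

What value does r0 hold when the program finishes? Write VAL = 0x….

VAL = 0x49

0: ✓ CMP  NZCV=1001
1: ✓ SUBVS  r1←0x02
2: ✓ SUBMI  r0←0xa9
3: ✓ CMP  NZCV=0010
4: ✓ MOVGT  r0←0x49
5: ✓ SUBCS  r3←0xb0
6: ✓ CMP  NZCV=1001
7: · MOVHI
8: · ADDEQ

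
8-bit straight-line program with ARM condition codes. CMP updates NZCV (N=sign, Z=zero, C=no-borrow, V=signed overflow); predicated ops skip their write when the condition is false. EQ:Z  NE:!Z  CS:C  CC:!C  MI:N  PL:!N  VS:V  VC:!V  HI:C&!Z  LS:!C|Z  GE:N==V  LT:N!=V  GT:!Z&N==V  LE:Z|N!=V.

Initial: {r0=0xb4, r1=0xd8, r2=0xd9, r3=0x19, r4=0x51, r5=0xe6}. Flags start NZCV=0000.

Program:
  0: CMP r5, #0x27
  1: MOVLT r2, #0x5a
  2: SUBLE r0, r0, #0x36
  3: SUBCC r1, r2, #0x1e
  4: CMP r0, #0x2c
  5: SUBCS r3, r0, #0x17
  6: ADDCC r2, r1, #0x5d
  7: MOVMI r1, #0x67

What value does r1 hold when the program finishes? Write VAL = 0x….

VAL = 0xd8

[0] flags=1010 → (cmp)
[1] flags=1010 LT?T → r2=0x5a
[2] flags=1010 LE?T → r0=0x7e
[3] flags=1010 CC?F → skip
[4] flags=0010 → (cmp)
[5] flags=0010 CS?T → r3=0x67
[6] flags=0010 CC?F → skip
[7] flags=0010 MI?F → skip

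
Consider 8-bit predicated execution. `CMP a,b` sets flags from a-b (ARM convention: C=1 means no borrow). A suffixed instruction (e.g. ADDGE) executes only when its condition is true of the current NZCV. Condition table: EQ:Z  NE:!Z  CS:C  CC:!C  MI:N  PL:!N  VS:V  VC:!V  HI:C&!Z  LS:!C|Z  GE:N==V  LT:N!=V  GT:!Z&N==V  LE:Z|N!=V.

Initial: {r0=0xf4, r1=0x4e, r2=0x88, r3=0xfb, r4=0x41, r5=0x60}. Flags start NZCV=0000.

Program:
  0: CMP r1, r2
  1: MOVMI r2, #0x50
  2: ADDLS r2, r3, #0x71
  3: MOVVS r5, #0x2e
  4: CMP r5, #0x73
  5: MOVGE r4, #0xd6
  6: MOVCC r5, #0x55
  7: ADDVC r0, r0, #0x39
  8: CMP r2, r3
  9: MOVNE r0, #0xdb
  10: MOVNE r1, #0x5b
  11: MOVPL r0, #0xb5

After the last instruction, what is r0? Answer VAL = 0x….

VAL = 0xb5

[0] flags=1001 → (cmp)
[1] flags=1001 MI?T → r2=0x50
[2] flags=1001 LS?T → r2=0x6c
[3] flags=1001 VS?T → r5=0x2e
[4] flags=1000 → (cmp)
[5] flags=1000 GE?F → skip
[6] flags=1000 CC?T → r5=0x55
[7] flags=1000 VC?T → r0=0x2d
[8] flags=0000 → (cmp)
[9] flags=0000 NE?T → r0=0xdb
[10] flags=0000 NE?T → r1=0x5b
[11] flags=0000 PL?T → r0=0xb5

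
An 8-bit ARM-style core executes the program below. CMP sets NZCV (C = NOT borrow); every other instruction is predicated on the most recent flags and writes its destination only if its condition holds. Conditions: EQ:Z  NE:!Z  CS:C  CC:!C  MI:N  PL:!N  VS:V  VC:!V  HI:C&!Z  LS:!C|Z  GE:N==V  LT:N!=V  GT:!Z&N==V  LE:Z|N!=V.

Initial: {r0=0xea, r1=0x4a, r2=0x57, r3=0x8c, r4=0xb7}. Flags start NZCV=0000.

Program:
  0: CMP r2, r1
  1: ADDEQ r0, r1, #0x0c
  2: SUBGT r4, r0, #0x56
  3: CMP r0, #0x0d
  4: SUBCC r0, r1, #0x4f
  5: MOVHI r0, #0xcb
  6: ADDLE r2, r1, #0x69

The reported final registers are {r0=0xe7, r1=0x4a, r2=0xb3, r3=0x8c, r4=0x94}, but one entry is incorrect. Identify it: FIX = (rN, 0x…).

[0] flags=0010 → (cmp)
[1] flags=0010 EQ?F → skip
[2] flags=0010 GT?T → r4=0x94
[3] flags=1010 → (cmp)
[4] flags=1010 CC?F → skip
[5] flags=1010 HI?T → r0=0xcb
[6] flags=1010 LE?T → r2=0xb3

FIX = (r0, 0xcb)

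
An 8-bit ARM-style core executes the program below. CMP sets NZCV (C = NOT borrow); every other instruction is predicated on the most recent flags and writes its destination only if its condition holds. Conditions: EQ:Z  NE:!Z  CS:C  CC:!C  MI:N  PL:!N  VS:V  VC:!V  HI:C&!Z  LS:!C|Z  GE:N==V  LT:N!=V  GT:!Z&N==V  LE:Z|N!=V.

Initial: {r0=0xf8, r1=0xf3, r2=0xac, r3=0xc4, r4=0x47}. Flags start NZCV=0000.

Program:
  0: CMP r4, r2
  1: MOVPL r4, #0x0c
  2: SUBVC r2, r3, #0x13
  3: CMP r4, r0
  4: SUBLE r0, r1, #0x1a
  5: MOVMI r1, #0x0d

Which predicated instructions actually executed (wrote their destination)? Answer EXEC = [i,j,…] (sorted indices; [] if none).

[0] flags=1001 → (cmp)
[1] flags=1001 PL?F → skip
[2] flags=1001 VC?F → skip
[3] flags=0000 → (cmp)
[4] flags=0000 LE?F → skip
[5] flags=0000 MI?F → skip

EXEC = []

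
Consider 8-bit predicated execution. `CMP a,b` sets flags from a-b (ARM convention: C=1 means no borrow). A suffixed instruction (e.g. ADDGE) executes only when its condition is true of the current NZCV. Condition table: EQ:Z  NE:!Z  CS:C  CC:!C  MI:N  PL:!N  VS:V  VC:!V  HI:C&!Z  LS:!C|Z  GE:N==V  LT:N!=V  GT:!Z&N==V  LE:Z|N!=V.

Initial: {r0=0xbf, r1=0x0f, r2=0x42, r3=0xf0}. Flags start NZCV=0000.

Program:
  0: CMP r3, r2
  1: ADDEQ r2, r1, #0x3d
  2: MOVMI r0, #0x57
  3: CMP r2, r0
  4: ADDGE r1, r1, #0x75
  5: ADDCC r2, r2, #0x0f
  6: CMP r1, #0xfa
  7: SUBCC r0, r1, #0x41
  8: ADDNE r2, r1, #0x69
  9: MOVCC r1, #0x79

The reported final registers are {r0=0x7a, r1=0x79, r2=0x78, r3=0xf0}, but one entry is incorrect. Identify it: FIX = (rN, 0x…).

[0] flags=1010 → (cmp)
[1] flags=1010 EQ?F → skip
[2] flags=1010 MI?T → r0=0x57
[3] flags=1000 → (cmp)
[4] flags=1000 GE?F → skip
[5] flags=1000 CC?T → r2=0x51
[6] flags=0000 → (cmp)
[7] flags=0000 CC?T → r0=0xce
[8] flags=0000 NE?T → r2=0x78
[9] flags=0000 CC?T → r1=0x79

FIX = (r0, 0xce)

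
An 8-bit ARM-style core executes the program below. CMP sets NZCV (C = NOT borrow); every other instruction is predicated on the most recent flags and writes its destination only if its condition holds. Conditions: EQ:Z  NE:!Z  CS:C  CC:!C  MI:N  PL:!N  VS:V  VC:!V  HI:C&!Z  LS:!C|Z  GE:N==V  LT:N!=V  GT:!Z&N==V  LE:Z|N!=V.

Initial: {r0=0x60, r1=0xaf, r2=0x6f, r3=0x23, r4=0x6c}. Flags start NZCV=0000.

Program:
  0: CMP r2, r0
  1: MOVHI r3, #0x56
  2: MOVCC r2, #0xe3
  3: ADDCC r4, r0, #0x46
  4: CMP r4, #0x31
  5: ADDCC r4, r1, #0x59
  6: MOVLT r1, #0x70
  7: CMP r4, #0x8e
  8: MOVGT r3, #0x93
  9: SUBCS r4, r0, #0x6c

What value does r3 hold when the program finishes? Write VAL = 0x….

0: ✓ CMP  NZCV=0010
1: ✓ MOVHI  r3←0x56
2: · MOVCC
3: · ADDCC
4: ✓ CMP  NZCV=0010
5: · ADDCC
6: · MOVLT
7: ✓ CMP  NZCV=1001
8: ✓ MOVGT  r3←0x93
9: · SUBCS

VAL = 0x93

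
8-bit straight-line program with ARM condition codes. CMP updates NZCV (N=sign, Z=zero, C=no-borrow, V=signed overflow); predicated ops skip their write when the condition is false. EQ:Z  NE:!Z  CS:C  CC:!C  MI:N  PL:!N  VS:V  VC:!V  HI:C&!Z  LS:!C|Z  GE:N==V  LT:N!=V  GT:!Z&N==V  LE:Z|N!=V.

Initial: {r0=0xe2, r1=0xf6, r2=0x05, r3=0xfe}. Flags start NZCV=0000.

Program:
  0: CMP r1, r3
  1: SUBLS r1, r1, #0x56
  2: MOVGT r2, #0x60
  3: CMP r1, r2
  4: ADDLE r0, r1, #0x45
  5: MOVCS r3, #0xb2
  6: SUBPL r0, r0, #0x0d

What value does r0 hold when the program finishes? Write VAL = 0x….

VAL = 0xe5

0: ✓ CMP  NZCV=1000
1: ✓ SUBLS  r1←0xa0
2: · MOVGT
3: ✓ CMP  NZCV=1010
4: ✓ ADDLE  r0←0xe5
5: ✓ MOVCS  r3←0xb2
6: · SUBPL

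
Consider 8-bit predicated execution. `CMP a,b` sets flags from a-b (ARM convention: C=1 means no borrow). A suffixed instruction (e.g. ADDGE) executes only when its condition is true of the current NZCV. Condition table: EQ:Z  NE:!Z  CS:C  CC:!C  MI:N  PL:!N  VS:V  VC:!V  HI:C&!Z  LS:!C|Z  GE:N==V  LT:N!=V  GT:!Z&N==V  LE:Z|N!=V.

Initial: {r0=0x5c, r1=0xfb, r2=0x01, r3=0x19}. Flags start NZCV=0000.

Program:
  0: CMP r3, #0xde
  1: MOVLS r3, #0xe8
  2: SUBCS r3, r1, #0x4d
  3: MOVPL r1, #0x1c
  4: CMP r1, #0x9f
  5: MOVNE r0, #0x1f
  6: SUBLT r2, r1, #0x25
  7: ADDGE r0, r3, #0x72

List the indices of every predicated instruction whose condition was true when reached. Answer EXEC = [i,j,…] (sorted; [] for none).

EXEC = [1,3,5,7]

0: ✓ CMP  NZCV=0000
1: ✓ MOVLS  r3←0xe8
2: · SUBCS
3: ✓ MOVPL  r1←0x1c
4: ✓ CMP  NZCV=0000
5: ✓ MOVNE  r0←0x1f
6: · SUBLT
7: ✓ ADDGE  r0←0x5a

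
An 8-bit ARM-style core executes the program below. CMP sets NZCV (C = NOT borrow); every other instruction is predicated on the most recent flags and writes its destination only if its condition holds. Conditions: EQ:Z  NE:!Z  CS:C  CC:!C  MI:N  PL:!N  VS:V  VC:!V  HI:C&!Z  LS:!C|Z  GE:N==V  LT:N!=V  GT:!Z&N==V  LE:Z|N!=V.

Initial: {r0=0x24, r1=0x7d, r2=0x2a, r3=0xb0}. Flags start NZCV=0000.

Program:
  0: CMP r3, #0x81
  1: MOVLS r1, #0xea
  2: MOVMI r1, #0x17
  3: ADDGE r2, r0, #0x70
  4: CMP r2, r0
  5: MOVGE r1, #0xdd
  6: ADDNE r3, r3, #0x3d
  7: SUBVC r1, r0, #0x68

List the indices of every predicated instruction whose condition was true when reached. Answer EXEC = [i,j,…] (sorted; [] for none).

EXEC = [3,6]

[0] flags=0010 → (cmp)
[1] flags=0010 LS?F → skip
[2] flags=0010 MI?F → skip
[3] flags=0010 GE?T → r2=0x94
[4] flags=0011 → (cmp)
[5] flags=0011 GE?F → skip
[6] flags=0011 NE?T → r3=0xed
[7] flags=0011 VC?F → skip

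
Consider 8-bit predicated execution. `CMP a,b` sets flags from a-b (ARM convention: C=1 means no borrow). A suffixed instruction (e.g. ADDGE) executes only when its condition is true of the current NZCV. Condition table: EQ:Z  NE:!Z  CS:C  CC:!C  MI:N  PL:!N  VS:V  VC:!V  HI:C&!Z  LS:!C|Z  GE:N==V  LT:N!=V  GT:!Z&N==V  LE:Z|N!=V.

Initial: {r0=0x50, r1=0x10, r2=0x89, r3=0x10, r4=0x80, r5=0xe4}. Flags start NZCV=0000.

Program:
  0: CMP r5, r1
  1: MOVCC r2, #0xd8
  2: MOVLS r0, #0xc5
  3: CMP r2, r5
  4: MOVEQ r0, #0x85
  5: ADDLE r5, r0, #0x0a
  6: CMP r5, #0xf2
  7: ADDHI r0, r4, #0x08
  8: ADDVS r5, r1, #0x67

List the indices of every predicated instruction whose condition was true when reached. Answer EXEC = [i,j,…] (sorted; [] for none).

[0] flags=1010 → (cmp)
[1] flags=1010 CC?F → skip
[2] flags=1010 LS?F → skip
[3] flags=1000 → (cmp)
[4] flags=1000 EQ?F → skip
[5] flags=1000 LE?T → r5=0x5a
[6] flags=0000 → (cmp)
[7] flags=0000 HI?F → skip
[8] flags=0000 VS?F → skip

EXEC = [5]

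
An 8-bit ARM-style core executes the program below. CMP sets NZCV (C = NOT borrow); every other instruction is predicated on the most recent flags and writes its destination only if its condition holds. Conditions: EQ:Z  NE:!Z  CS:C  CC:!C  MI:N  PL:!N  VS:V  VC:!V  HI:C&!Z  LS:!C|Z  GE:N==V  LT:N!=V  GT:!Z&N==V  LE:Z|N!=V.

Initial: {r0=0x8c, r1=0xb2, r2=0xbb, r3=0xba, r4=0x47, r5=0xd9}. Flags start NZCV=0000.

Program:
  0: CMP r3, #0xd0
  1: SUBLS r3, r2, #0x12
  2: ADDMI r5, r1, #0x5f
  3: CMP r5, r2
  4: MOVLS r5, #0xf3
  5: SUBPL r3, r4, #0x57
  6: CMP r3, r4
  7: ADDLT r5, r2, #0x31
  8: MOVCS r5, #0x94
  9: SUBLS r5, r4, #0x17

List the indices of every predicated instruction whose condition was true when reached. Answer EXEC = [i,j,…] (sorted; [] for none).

EXEC = [1,2,4,5,7,8]

0: ✓ CMP  NZCV=1000
1: ✓ SUBLS  r3←0xa9
2: ✓ ADDMI  r5←0x11
3: ✓ CMP  NZCV=0000
4: ✓ MOVLS  r5←0xf3
5: ✓ SUBPL  r3←0xf0
6: ✓ CMP  NZCV=1010
7: ✓ ADDLT  r5←0xec
8: ✓ MOVCS  r5←0x94
9: · SUBLS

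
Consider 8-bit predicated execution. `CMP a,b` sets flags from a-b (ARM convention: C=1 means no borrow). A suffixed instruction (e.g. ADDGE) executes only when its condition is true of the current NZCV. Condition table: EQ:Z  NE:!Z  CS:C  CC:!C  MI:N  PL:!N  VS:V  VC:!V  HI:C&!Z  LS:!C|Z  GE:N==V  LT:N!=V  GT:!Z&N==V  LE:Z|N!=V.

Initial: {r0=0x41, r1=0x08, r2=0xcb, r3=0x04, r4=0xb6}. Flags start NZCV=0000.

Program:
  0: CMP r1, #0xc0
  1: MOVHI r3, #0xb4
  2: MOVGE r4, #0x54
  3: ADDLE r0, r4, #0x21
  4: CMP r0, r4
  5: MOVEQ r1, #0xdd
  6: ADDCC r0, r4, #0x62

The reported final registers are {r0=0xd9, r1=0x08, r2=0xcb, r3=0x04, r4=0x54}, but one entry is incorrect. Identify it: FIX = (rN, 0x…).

0: ✓ CMP  NZCV=0000
1: · MOVHI
2: ✓ MOVGE  r4←0x54
3: · ADDLE
4: ✓ CMP  NZCV=1000
5: · MOVEQ
6: ✓ ADDCC  r0←0xb6

FIX = (r0, 0xb6)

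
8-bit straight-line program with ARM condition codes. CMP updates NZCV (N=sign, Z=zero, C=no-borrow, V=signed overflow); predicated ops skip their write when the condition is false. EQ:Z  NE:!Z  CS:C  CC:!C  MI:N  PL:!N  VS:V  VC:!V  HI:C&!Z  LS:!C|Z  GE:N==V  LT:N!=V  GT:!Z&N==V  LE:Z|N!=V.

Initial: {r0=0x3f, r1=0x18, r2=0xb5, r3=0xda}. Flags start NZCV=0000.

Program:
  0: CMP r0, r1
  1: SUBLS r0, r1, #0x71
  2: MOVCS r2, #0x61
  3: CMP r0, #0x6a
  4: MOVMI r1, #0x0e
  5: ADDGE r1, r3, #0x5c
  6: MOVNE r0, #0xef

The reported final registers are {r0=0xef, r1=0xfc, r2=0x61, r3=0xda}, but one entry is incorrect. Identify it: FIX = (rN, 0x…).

0: ✓ CMP  NZCV=0010
1: · SUBLS
2: ✓ MOVCS  r2←0x61
3: ✓ CMP  NZCV=1000
4: ✓ MOVMI  r1←0x0e
5: · ADDGE
6: ✓ MOVNE  r0←0xef

FIX = (r1, 0x0e)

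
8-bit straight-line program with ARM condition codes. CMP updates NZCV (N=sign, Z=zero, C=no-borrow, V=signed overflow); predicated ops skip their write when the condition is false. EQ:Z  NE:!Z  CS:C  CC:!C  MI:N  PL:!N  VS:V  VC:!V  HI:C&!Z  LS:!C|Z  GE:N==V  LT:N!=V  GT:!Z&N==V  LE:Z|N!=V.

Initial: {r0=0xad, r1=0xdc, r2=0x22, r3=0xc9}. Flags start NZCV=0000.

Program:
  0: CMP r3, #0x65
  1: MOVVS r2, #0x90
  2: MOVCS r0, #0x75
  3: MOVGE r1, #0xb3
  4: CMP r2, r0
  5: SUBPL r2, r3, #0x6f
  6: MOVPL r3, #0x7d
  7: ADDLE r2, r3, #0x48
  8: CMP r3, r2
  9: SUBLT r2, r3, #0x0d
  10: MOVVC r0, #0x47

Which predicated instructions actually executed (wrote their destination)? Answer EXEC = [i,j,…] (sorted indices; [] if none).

EXEC = [1,2,5,6,7]

0: ✓ CMP  NZCV=0011
1: ✓ MOVVS  r2←0x90
2: ✓ MOVCS  r0←0x75
3: · MOVGE
4: ✓ CMP  NZCV=0011
5: ✓ SUBPL  r2←0x5a
6: ✓ MOVPL  r3←0x7d
7: ✓ ADDLE  r2←0xc5
8: ✓ CMP  NZCV=1001
9: · SUBLT
10: · MOVVC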